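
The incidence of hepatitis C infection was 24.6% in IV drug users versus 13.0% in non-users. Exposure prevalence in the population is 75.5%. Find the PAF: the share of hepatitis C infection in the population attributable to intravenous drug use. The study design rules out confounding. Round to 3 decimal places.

p₁ = 0.246, p₀ = 0.13.
Overall risk P(Y=1) = π·p₁ + (1−π)·p₀ = 0.755×0.246 + 0.245×0.13 = 0.21758.
Under exogeneity, PAF = [P(Y=1) − p₀] / P(Y=1).
PAF = (0.21758 − 0.13) / 0.21758 ≈ 0.4025

PAF ≈ 0.403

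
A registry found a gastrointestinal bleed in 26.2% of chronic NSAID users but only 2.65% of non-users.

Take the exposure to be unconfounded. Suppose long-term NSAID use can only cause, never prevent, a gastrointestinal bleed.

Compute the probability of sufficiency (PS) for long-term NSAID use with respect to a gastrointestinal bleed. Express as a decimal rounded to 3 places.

PS ≈ 0.242

p₁ = 0.262, p₀ = 0.0265.
Under exogeneity and monotonicity, PS = (p₁ − p₀) / (1 − p₀).
PS = (0.262 − 0.0265) / (1 − 0.0265) = 0.2355 / 0.9735 ≈ 0.2419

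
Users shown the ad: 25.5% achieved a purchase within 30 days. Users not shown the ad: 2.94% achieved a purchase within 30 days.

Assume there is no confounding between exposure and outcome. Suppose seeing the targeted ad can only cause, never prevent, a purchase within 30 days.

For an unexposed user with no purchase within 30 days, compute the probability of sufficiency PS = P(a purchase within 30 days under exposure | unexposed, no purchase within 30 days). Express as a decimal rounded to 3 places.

p₁ = 0.255, p₀ = 0.0294.
Under exogeneity and monotonicity, PS = (p₁ − p₀) / (1 − p₀).
PS = (0.255 − 0.0294) / (1 − 0.0294) = 0.2256 / 0.9706 ≈ 0.2324

PS ≈ 0.232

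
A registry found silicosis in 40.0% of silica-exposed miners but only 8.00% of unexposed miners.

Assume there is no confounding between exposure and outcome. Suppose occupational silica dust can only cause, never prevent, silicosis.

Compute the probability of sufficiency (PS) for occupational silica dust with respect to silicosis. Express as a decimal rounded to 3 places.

p₁ = 0.4, p₀ = 0.08.
Under exogeneity and monotonicity, PS = (p₁ − p₀) / (1 − p₀).
PS = (0.4 − 0.08) / (1 − 0.08) = 0.32 / 0.92 ≈ 0.3478

PS ≈ 0.348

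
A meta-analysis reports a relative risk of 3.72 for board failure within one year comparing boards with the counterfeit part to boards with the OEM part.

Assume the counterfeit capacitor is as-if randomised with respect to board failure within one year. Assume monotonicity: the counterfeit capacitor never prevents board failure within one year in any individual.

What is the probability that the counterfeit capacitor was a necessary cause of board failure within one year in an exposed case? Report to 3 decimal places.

PN ≈ 0.731

Under exogeneity and monotonicity, PN = (RR − 1) / RR = 1 − 1/RR.
PN = (3.72 − 1) / 3.72 = 2.72 / 3.72 ≈ 0.7312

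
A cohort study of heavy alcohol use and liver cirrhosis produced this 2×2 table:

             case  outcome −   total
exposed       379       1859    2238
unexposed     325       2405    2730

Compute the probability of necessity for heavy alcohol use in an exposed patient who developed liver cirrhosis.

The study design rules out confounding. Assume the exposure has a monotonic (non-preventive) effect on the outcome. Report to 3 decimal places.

PN ≈ 0.297

p₁ = P(outcome | exposed) = 379/2238 = 0.16935
p₀ = P(outcome | unexposed) = 325/2730 = 0.11905
Under exogeneity and monotonicity, PN = (p₁ − p₀)/p₁.
PN = (0.16935 − 0.11905) / 0.16935 ≈ 0.2970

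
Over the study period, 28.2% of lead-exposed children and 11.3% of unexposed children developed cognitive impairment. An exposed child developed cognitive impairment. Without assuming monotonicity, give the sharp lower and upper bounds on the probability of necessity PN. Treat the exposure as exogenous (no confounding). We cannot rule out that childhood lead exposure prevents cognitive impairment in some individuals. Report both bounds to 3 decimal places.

0.599 ≤ PN ≤ 1.000

p₁ = 0.282, p₀ = 0.113.
Under exogeneity alone the bounds on PN are max{0,(p₁−p₀)/p₁} ≤ PN ≤ min{1,(1−p₀)/p₁}.
  lower = (p₁ − p₀)/p₁ = 0.169 / 0.282 ≈ 0.5993
  upper = min{1, (1 − p₀)/p₁} = 0.887 / 0.282 ≈ 3.1454 → capped at 1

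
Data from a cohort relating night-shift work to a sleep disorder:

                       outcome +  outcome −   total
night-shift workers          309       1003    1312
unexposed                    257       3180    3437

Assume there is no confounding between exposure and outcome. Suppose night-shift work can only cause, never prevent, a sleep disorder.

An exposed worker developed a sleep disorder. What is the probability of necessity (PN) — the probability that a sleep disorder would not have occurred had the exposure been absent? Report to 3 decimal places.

p₁ = P(outcome | exposed) = 309/1312 = 0.23552
p₀ = P(outcome | unexposed) = 257/3437 = 0.074775
Under exogeneity and monotonicity, PN = (p₁ − p₀)/p₁.
PN = (0.23552 − 0.074775) / 0.23552 ≈ 0.6825

PN ≈ 0.683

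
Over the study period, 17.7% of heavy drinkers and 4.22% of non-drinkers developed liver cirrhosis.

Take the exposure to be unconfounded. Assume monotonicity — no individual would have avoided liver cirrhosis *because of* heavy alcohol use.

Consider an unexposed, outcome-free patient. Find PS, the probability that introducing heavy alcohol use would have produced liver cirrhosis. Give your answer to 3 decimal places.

PS ≈ 0.141

p₁ = 0.177, p₀ = 0.0422.
Under exogeneity and monotonicity, PS = (p₁ − p₀) / (1 − p₀).
PS = (0.177 − 0.0422) / (1 − 0.0422) = 0.1348 / 0.9578 ≈ 0.1407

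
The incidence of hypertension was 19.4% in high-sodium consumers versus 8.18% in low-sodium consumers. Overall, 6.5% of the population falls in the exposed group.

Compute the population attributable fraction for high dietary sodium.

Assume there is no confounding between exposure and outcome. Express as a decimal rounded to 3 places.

p₁ = 0.194, p₀ = 0.0818.
Overall risk P(Y=1) = π·p₁ + (1−π)·p₀ = 0.065×0.194 + 0.935×0.0818 = 0.089093.
Under exogeneity, PAF = [P(Y=1) − p₀] / P(Y=1).
PAF = (0.089093 − 0.0818) / 0.089093 ≈ 0.0819

PAF ≈ 0.082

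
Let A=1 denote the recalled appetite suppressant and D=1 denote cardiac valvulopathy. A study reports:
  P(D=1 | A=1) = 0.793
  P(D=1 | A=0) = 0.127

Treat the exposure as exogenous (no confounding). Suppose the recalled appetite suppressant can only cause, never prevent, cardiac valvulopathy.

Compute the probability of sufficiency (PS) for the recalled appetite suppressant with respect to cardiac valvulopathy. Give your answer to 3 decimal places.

Let p₁ = 0.793, p₀ = 0.127.
Under exogeneity and monotonicity, PS = (p₁ − p₀) / (1 − p₀).
PS = (0.793 − 0.127) / (1 − 0.127) = 0.666 / 0.873 ≈ 0.7629

PS ≈ 0.763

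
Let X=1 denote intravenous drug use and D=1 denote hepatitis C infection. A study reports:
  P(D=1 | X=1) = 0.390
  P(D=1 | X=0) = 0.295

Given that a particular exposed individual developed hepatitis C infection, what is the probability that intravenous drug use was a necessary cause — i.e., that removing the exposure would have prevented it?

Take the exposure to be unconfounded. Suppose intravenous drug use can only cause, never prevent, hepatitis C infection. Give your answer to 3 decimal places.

Let p₁ = 0.39, p₀ = 0.295.
Under exogeneity and monotonicity, PN = (p₁ − p₀) / p₁.
PN = (0.39 − 0.295) / 0.39 = 0.095 / 0.39 ≈ 0.2436

PN ≈ 0.244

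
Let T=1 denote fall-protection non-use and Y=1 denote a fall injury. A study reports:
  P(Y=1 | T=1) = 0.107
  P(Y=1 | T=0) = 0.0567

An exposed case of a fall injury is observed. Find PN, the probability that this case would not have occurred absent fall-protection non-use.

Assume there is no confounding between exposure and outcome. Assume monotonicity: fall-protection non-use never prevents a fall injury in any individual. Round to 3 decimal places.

PN ≈ 0.470

Let p₁ = 0.107, p₀ = 0.0567.
Under exogeneity and monotonicity, PN = (p₁ − p₀) / p₁.
PN = (0.107 − 0.0567) / 0.107 = 0.0503 / 0.107 ≈ 0.4701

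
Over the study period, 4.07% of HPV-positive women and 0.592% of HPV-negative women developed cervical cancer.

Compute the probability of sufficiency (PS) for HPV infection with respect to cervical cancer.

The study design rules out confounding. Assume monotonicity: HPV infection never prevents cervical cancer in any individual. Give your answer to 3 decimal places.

p₁ = 0.0407, p₀ = 0.00592.
Under exogeneity and monotonicity, PS = (p₁ − p₀) / (1 − p₀).
PS = (0.0407 − 0.00592) / (1 − 0.00592) = 0.03478 / 0.99408 ≈ 0.0350

PS ≈ 0.035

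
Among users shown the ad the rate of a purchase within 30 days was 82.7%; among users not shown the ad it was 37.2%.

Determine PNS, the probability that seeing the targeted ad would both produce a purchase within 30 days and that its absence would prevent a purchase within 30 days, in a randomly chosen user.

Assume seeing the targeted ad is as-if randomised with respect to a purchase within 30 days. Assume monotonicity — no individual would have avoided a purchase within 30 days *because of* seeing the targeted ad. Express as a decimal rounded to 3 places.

p₁ = 0.827, p₀ = 0.372.
Under exogeneity and monotonicity, PNS = p₁ − p₀.
PNS = 0.827 − 0.372 = 0.455

PNS ≈ 0.455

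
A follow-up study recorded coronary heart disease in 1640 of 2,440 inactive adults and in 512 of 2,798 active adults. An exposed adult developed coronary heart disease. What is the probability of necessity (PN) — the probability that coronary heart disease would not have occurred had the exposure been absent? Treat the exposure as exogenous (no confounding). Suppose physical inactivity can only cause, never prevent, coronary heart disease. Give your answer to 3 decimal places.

p₁ = P(outcome | exposed) = 1640/2440 = 0.67213
p₀ = P(outcome | unexposed) = 512/2798 = 0.18299
Under exogeneity and monotonicity, PN = (p₁ − p₀) / p₁.
PN = (0.67213 − 0.18299) / 0.67213 = 0.48914 / 0.67213 ≈ 0.7277

PN ≈ 0.728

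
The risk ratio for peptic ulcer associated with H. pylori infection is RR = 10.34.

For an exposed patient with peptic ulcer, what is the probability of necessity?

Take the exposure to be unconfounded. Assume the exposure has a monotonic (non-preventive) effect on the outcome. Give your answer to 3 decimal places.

Under exogeneity and monotonicity, PN = (RR − 1) / RR = 1 − 1/RR.
PN = (10.34 − 1) / 10.34 = 9.34 / 10.34 ≈ 0.9033

PN ≈ 0.903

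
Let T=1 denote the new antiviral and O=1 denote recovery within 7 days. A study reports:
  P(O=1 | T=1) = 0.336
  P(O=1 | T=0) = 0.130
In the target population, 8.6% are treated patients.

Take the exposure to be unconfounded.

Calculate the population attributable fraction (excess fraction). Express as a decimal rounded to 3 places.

PAF ≈ 0.120

Let p₁ = 0.336, p₀ = 0.13.
Overall risk P(Y=1) = π·p₁ + (1−π)·p₀ = 0.086×0.336 + 0.914×0.13 = 0.14772.
Under exogeneity, PAF = [P(Y=1) − p₀] / P(Y=1).
PAF = (0.14772 − 0.13) / 0.14772 ≈ 0.1199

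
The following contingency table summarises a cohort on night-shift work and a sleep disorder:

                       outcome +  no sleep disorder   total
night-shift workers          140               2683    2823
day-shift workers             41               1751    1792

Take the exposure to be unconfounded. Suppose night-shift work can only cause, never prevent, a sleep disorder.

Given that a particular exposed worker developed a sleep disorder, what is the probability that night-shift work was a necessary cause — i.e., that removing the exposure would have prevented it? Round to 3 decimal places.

p₁ = P(outcome | exposed) = 140/2823 = 0.049593
p₀ = P(outcome | unexposed) = 41/1792 = 0.022879
Under exogeneity and monotonicity, PN = (p₁ − p₀) / p₁.
PN = (0.049593 − 0.022879) / 0.049593 = 0.026713 / 0.049593 ≈ 0.5387

PN ≈ 0.539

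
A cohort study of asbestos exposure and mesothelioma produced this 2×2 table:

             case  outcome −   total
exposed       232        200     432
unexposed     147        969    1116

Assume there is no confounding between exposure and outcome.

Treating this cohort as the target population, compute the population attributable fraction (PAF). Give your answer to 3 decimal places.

PAF ≈ 0.462

p₁ = P(outcome | exposed) = 232/432 = 0.53704
p₀ = P(outcome | unexposed) = 147/1116 = 0.13172
Exposure prevalence π = 432/1548 = 0.27907; overall risk P(Y=1) = 0.24483.
Under exogeneity, PAF = [P(Y=1) − p₀]/P(Y=1).
PAF = (0.24483 − 0.13172) / 0.24483 ≈ 0.4620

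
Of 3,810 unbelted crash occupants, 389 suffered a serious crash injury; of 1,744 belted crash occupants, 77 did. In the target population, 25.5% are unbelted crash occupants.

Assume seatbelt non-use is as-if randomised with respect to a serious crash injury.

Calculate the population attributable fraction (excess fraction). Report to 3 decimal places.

p₁ = P(outcome | exposed) = 389/3810 = 0.1021
p₀ = P(outcome | unexposed) = 77/1744 = 0.044151
Overall risk P(Y=1) = π·p₁ + (1−π)·p₀ = 0.255×0.1021 + 0.745×0.044151 = 0.058928.
Under exogeneity, PAF = [P(Y=1) − p₀] / P(Y=1).
PAF = (0.058928 − 0.044151) / 0.058928 ≈ 0.2508

PAF ≈ 0.251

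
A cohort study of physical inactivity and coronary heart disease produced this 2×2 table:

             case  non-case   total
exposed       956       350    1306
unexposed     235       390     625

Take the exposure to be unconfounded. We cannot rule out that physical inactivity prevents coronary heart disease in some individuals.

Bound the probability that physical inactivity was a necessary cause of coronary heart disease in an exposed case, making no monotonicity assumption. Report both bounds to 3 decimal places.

0.486 ≤ PN ≤ 0.852

p₁ = P(outcome | exposed) = 956/1306 = 0.73201
p₀ = P(outcome | unexposed) = 235/625 = 0.376
Under exogeneity alone the bounds on PN are max{0,(p₁−p₀)/p₁} ≤ PN ≤ min{1,(1−p₀)/p₁}.
  lower = (p₁ − p₀)/p₁ = 0.35601 / 0.73201 ≈ 0.4863
  upper = min{1, (1 − p₀)/p₁} = 0.624 / 0.73201 ≈ 0.8525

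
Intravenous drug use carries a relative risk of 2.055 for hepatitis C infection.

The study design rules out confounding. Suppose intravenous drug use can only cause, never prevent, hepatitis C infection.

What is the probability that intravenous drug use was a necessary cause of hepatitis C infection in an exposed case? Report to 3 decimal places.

Under exogeneity and monotonicity, PN = (RR − 1) / RR = 1 − 1/RR.
PN = (2.055 − 1) / 2.055 = 1.055 / 2.055 ≈ 0.5134

PN ≈ 0.513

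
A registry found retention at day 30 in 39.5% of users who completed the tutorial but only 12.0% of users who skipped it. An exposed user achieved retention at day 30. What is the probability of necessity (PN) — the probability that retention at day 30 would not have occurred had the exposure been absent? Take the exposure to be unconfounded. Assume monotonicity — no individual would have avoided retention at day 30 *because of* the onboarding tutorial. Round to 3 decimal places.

PN ≈ 0.696

p₁ = 0.395, p₀ = 0.12.
Under exogeneity and monotonicity, PN = (p₁ − p₀) / p₁.
PN = (0.395 − 0.12) / 0.395 = 0.275 / 0.395 ≈ 0.6962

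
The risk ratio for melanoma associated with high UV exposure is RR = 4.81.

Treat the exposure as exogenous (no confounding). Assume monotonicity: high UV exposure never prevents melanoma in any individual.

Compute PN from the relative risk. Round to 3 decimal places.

Under exogeneity and monotonicity, PN = (RR − 1) / RR = 1 − 1/RR.
PN = (4.81 − 1) / 4.81 = 3.81 / 4.81 ≈ 0.7921

PN ≈ 0.792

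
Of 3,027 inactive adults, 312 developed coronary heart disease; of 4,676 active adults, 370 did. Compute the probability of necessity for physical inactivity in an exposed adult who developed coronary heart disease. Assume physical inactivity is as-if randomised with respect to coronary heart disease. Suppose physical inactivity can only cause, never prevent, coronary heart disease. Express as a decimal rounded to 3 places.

PN ≈ 0.232

p₁ = P(outcome | exposed) = 312/3027 = 0.10307
p₀ = P(outcome | unexposed) = 370/4676 = 0.079127
Under exogeneity and monotonicity, PN = (p₁ − p₀) / p₁.
PN = (0.10307 − 0.079127) / 0.10307 = 0.023945 / 0.10307 ≈ 0.2323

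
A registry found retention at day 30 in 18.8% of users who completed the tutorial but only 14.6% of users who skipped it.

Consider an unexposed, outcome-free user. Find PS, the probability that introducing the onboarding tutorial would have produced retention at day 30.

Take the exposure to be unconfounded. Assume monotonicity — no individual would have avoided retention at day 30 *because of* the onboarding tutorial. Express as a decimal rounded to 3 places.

p₁ = 0.188, p₀ = 0.146.
Under exogeneity and monotonicity, PS = (p₁ − p₀) / (1 − p₀).
PS = (0.188 − 0.146) / (1 − 0.146) = 0.042 / 0.854 ≈ 0.0492

PS ≈ 0.049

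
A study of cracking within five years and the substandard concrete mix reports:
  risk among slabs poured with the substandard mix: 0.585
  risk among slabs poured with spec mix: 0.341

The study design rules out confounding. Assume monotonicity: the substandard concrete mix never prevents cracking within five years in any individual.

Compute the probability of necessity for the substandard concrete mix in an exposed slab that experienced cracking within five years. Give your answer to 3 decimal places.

Let p₁ = 0.585, p₀ = 0.341.
Under exogeneity and monotonicity, PN = (p₁ − p₀) / p₁.
PN = (0.585 − 0.341) / 0.585 = 0.244 / 0.585 ≈ 0.4171

PN ≈ 0.417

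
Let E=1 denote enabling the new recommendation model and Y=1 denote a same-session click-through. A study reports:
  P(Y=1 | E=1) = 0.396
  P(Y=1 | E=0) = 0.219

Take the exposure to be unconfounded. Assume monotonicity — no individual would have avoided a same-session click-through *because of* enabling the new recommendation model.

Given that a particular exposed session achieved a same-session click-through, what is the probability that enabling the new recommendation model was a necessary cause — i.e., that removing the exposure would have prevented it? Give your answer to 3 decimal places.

PN ≈ 0.447

Let p₁ = 0.396, p₀ = 0.219.
Under exogeneity and monotonicity, PN = (p₁ − p₀) / p₁.
PN = (0.396 − 0.219) / 0.396 = 0.177 / 0.396 ≈ 0.4470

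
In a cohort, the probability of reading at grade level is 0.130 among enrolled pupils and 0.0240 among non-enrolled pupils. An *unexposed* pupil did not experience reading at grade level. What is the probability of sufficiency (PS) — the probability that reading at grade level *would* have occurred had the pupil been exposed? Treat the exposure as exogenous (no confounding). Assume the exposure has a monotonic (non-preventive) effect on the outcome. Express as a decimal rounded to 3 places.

Let p₁ = 0.13, p₀ = 0.024.
Under exogeneity and monotonicity, PS = (p₁ − p₀) / (1 − p₀).
PS = (0.13 − 0.024) / (1 − 0.024) = 0.106 / 0.976 ≈ 0.1086

PS ≈ 0.109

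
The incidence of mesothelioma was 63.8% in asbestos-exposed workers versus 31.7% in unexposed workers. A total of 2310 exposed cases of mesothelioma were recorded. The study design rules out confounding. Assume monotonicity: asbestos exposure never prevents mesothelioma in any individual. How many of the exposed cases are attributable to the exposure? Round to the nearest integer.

about 1162 cases

p₁ = 0.638, p₀ = 0.317.
PN = (p₁ − p₀)/p₁ = (0.638 − 0.317) / 0.638 ≈ 0.50313.
Attributable cases ≈ PN × (exposed cases) = 0.50313 × 2310 ≈ 1162.24.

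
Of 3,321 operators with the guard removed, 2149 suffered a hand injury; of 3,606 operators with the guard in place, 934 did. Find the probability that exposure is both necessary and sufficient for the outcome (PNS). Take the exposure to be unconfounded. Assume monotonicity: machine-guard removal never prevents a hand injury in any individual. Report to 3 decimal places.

p₁ = P(outcome | exposed) = 2149/3321 = 0.64709
p₀ = P(outcome | unexposed) = 934/3606 = 0.25901
Under exogeneity and monotonicity, PNS = p₁ − p₀.
PNS = 0.64709 − 0.25901 = 0.38808

PNS ≈ 0.388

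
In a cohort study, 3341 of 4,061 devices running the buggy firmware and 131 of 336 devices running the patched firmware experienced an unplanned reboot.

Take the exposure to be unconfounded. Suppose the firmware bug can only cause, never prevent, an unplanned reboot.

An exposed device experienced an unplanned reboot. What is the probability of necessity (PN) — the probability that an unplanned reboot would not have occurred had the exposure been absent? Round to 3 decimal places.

PN ≈ 0.526

p₁ = P(outcome | exposed) = 3341/4061 = 0.8227
p₀ = P(outcome | unexposed) = 131/336 = 0.38988
Under exogeneity and monotonicity, PN = (p₁ − p₀) / p₁.
PN = (0.8227 − 0.38988) / 0.8227 = 0.43282 / 0.8227 ≈ 0.5261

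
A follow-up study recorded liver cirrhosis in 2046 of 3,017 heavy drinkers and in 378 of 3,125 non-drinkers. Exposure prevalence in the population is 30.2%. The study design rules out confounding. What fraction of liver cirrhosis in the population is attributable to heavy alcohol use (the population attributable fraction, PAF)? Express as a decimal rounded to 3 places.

p₁ = P(outcome | exposed) = 2046/3017 = 0.67816
p₀ = P(outcome | unexposed) = 378/3125 = 0.12096
Overall risk P(Y=1) = π·p₁ + (1−π)·p₀ = 0.302×0.67816 + 0.698×0.12096 = 0.28923.
Under exogeneity, PAF = [P(Y=1) − p₀] / P(Y=1).
PAF = (0.28923 − 0.12096) / 0.28923 ≈ 0.5818

PAF ≈ 0.582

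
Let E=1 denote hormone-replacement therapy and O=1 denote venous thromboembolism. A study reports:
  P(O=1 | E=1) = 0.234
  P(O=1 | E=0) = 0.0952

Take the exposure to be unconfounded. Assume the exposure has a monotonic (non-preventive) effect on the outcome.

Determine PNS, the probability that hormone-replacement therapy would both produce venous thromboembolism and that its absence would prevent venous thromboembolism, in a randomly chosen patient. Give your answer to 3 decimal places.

Let p₁ = 0.234, p₀ = 0.0952.
Under exogeneity and monotonicity, PNS = p₁ − p₀.
PNS = 0.234 − 0.0952 = 0.1388

PNS ≈ 0.139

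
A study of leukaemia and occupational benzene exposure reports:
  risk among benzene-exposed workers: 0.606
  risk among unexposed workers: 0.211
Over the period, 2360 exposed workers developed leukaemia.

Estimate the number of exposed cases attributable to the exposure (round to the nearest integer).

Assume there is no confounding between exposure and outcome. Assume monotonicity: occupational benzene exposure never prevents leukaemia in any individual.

about 1538 cases

Let p₁ = 0.606, p₀ = 0.211.
PN = (p₁ − p₀)/p₁ = (0.606 − 0.211) / 0.606 ≈ 0.65182.
Attributable cases ≈ PN × (exposed cases) = 0.65182 × 2360 ≈ 1538.28.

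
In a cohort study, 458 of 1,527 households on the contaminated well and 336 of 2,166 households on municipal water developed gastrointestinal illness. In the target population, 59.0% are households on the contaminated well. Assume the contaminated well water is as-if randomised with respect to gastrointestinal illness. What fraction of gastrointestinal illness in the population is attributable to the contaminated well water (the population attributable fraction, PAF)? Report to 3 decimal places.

PAF ≈ 0.355

p₁ = P(outcome | exposed) = 458/1527 = 0.29993
p₀ = P(outcome | unexposed) = 336/2166 = 0.15512
Overall risk P(Y=1) = π·p₁ + (1−π)·p₀ = 0.59×0.29993 + 0.41×0.15512 = 0.24056.
Under exogeneity, PAF = [P(Y=1) − p₀] / P(Y=1).
PAF = (0.24056 − 0.15512) / 0.24056 ≈ 0.3552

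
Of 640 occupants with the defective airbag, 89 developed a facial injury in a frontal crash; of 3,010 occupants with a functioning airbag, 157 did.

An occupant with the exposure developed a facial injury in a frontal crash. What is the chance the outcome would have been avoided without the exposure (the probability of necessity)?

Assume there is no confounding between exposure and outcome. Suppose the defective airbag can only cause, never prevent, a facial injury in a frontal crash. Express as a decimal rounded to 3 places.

PN ≈ 0.625

p₁ = P(outcome | exposed) = 89/640 = 0.13906
p₀ = P(outcome | unexposed) = 157/3010 = 0.052159
Under exogeneity and monotonicity, PN = (p₁ − p₀) / p₁.
PN = (0.13906 − 0.052159) / 0.13906 = 0.086903 / 0.13906 ≈ 0.6249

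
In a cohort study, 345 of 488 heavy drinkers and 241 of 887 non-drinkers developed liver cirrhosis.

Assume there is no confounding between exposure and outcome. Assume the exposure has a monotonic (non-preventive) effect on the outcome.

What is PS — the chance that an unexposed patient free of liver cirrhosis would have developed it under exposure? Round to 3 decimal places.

p₁ = P(outcome | exposed) = 345/488 = 0.70697
p₀ = P(outcome | unexposed) = 241/887 = 0.2717
Under exogeneity and monotonicity, PS = (p₁ − p₀) / (1 − p₀).
PS = (0.70697 − 0.2717) / (1 − 0.2717) = 0.43526 / 0.7283 ≈ 0.5976

PS ≈ 0.598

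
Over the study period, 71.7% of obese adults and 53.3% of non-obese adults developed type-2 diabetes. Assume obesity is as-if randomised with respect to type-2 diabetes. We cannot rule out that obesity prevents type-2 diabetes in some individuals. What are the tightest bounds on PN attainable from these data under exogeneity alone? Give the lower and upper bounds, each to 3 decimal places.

0.257 ≤ PN ≤ 0.651

p₁ = 0.717, p₀ = 0.533.
Under exogeneity alone the bounds on PN are max{0,(p₁−p₀)/p₁} ≤ PN ≤ min{1,(1−p₀)/p₁}.
  lower = (p₁ − p₀)/p₁ = 0.184 / 0.717 ≈ 0.2566
  upper = min{1, (1 − p₀)/p₁} = 0.467 / 0.717 ≈ 0.6513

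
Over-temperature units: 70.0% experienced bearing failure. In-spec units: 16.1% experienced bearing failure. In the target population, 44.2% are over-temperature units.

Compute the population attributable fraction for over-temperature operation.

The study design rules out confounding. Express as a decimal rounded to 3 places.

PAF ≈ 0.597

p₁ = 0.7, p₀ = 0.161.
Overall risk P(Y=1) = π·p₁ + (1−π)·p₀ = 0.442×0.7 + 0.558×0.161 = 0.39924.
Under exogeneity, PAF = [P(Y=1) − p₀] / P(Y=1).
PAF = (0.39924 − 0.161) / 0.39924 ≈ 0.5967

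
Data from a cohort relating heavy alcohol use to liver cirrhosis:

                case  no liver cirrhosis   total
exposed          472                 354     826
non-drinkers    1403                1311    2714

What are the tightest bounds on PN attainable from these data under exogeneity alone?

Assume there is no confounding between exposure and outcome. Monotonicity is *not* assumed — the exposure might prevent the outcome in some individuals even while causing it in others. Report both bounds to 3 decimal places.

p₁ = P(outcome | exposed) = 472/826 = 0.57143
p₀ = P(outcome | unexposed) = 1403/2714 = 0.51695
Under exogeneity alone the bounds on PN are max{0,(p₁−p₀)/p₁} ≤ PN ≤ min{1,(1−p₀)/p₁}.
  lower = (p₁ − p₀)/p₁ = 0.054479 / 0.57143 ≈ 0.0953
  upper = min{1, (1 − p₀)/p₁} = 0.48305 / 0.57143 ≈ 0.8453

0.095 ≤ PN ≤ 0.845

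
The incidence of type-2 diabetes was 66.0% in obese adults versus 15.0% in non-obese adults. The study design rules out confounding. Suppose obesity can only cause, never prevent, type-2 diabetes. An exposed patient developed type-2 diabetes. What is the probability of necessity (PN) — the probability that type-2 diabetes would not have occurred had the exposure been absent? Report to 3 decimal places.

p₁ = 0.66, p₀ = 0.15.
Under exogeneity and monotonicity, PN = (p₁ − p₀) / p₁.
PN = (0.66 − 0.15) / 0.66 = 0.51 / 0.66 ≈ 0.7727

PN ≈ 0.773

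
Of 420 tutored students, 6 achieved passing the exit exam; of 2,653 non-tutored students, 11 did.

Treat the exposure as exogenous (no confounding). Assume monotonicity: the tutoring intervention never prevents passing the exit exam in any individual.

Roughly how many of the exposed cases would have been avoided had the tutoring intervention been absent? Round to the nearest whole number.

p₁ = P(outcome | exposed) = 6/420 = 0.014286
p₀ = P(outcome | unexposed) = 11/2653 = 0.0041462
PN = (p₁ − p₀)/p₁ = (0.014286 − 0.0041462) / 0.014286 ≈ 0.70976.
Attributable cases ≈ PN × (exposed cases) = 0.70976 × 6 ≈ 4.26.

about 4 cases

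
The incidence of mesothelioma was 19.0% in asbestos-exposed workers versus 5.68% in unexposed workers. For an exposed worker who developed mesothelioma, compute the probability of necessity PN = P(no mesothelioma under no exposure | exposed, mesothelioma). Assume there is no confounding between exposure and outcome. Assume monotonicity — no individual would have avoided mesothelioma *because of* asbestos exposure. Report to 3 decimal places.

p₁ = 0.19, p₀ = 0.0568.
Under exogeneity and monotonicity, PN = (p₁ − p₀) / p₁.
PN = (0.19 − 0.0568) / 0.19 = 0.1332 / 0.19 ≈ 0.7011

PN ≈ 0.701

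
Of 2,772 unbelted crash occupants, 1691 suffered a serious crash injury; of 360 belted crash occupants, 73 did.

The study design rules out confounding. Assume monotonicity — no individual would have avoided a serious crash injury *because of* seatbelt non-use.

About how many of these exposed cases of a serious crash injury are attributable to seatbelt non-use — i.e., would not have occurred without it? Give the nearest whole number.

p₁ = P(outcome | exposed) = 1691/2772 = 0.61003
p₀ = P(outcome | unexposed) = 73/360 = 0.20278
PN = (p₁ − p₀)/p₁ = (0.61003 − 0.20278) / 0.61003 ≈ 0.66759.
Attributable cases ≈ PN × (exposed cases) = 0.66759 × 1691 ≈ 1128.90.

about 1129 cases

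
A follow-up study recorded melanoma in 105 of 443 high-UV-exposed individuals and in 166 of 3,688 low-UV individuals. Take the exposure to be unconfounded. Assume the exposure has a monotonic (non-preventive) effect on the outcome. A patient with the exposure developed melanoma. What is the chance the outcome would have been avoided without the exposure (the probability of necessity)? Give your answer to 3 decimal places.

p₁ = P(outcome | exposed) = 105/443 = 0.23702
p₀ = P(outcome | unexposed) = 166/3688 = 0.045011
Under exogeneity and monotonicity, PN = (p₁ − p₀) / p₁.
PN = (0.23702 − 0.045011) / 0.23702 = 0.19201 / 0.23702 ≈ 0.8101

PN ≈ 0.810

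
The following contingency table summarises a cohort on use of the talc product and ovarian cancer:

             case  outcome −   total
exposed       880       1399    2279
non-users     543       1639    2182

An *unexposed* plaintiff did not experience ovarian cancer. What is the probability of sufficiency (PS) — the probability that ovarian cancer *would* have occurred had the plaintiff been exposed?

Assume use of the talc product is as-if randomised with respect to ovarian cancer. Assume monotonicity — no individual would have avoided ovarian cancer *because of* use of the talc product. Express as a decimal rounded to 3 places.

PS ≈ 0.183

p₁ = P(outcome | exposed) = 880/2279 = 0.38613
p₀ = P(outcome | unexposed) = 543/2182 = 0.24885
Under exogeneity and monotonicity, PS = (p₁ − p₀)/(1 − p₀).
PS = (0.38613 − 0.24885) / 0.75115 ≈ 0.1828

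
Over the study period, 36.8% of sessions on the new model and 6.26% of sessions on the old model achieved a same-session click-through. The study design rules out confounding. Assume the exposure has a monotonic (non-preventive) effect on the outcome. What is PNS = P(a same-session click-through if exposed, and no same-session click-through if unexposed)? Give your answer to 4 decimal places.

PNS ≈ 0.3054

p₁ = 0.368, p₀ = 0.0626.
Under exogeneity and monotonicity, PNS = p₁ − p₀.
PNS = 0.368 − 0.0626 = 0.3054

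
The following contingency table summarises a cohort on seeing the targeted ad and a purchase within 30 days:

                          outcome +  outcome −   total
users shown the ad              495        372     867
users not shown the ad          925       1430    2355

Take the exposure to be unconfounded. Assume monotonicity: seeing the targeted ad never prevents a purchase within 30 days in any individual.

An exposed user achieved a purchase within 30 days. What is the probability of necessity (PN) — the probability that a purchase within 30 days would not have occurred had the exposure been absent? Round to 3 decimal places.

PN ≈ 0.312

p₁ = P(outcome | exposed) = 495/867 = 0.57093
p₀ = P(outcome | unexposed) = 925/2355 = 0.39278
Under exogeneity and monotonicity, PN = (p₁ − p₀) / p₁.
PN = (0.57093 − 0.39278) / 0.57093 = 0.17815 / 0.57093 ≈ 0.3120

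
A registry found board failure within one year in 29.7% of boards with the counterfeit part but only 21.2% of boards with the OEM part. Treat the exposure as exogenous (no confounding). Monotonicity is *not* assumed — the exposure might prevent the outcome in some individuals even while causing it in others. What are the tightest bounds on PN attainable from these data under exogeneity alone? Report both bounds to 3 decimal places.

p₁ = 0.297, p₀ = 0.212.
Under exogeneity alone the bounds on PN are max{0,(p₁−p₀)/p₁} ≤ PN ≤ min{1,(1−p₀)/p₁}.
  lower = (p₁ − p₀)/p₁ = 0.085 / 0.297 ≈ 0.2862
  upper = min{1, (1 − p₀)/p₁} = 0.788 / 0.297 ≈ 2.6532 → capped at 1

0.286 ≤ PN ≤ 1.000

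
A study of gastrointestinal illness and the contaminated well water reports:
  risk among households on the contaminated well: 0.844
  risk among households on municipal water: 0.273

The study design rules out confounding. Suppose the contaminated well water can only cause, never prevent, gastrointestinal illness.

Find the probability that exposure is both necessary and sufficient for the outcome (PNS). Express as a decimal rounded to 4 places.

PNS ≈ 0.5710

Let p₁ = 0.844, p₀ = 0.273.
Under exogeneity and monotonicity, PNS = p₁ − p₀.
PNS = 0.844 − 0.273 = 0.571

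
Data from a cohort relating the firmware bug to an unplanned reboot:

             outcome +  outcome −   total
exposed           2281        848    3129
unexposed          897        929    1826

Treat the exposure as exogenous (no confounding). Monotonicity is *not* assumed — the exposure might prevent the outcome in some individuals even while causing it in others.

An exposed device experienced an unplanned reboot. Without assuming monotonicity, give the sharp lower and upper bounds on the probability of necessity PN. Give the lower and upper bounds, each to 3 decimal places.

0.326 ≤ PN ≤ 0.698

p₁ = P(outcome | exposed) = 2281/3129 = 0.72899
p₀ = P(outcome | unexposed) = 897/1826 = 0.49124
Under exogeneity alone the bounds on PN are max{0,(p₁−p₀)/p₁} ≤ PN ≤ min{1,(1−p₀)/p₁}.
  lower = (p₁ − p₀)/p₁ = 0.23775 / 0.72899 ≈ 0.3261
  upper = min{1, (1 − p₀)/p₁} = 0.50876 / 0.72899 ≈ 0.6979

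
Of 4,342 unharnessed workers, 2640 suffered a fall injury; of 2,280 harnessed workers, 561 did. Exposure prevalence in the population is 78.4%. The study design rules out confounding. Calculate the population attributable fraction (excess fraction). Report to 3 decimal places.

PAF ≈ 0.536

p₁ = P(outcome | exposed) = 2640/4342 = 0.60801
p₀ = P(outcome | unexposed) = 561/2280 = 0.24605
Overall risk P(Y=1) = π·p₁ + (1−π)·p₀ = 0.784×0.60801 + 0.216×0.24605 = 0.52983.
Under exogeneity, PAF = [P(Y=1) − p₀] / P(Y=1).
PAF = (0.52983 − 0.24605) / 0.52983 ≈ 0.5356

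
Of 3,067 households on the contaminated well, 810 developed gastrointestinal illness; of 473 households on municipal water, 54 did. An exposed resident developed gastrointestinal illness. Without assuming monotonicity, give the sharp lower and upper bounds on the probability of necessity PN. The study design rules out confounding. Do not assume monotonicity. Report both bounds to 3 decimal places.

0.568 ≤ PN ≤ 1.000

p₁ = P(outcome | exposed) = 810/3067 = 0.2641
p₀ = P(outcome | unexposed) = 54/473 = 0.11416
Under exogeneity alone the bounds on PN are max{0,(p₁−p₀)/p₁} ≤ PN ≤ min{1,(1−p₀)/p₁}.
  lower = (p₁ − p₀)/p₁ = 0.14994 / 0.2641 ≈ 0.5677
  upper = min{1, (1 − p₀)/p₁} = 0.88584 / 0.2641 ≈ 3.3541 → capped at 1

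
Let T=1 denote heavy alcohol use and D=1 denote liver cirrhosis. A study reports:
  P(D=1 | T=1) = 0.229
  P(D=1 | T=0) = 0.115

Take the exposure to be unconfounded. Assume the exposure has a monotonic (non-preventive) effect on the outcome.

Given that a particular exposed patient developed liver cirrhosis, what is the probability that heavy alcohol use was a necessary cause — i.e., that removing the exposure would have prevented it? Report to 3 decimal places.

PN ≈ 0.498

Let p₁ = 0.229, p₀ = 0.115.
Under exogeneity and monotonicity, PN = (p₁ − p₀) / p₁.
PN = (0.229 − 0.115) / 0.229 = 0.114 / 0.229 ≈ 0.4978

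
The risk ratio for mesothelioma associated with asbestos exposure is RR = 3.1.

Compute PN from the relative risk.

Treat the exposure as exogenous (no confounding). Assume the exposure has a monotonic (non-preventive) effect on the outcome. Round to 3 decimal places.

Under exogeneity and monotonicity, PN = (RR − 1) / RR = 1 − 1/RR.
PN = (3.1 − 1) / 3.1 = 2.1 / 3.1 ≈ 0.6774

PN ≈ 0.677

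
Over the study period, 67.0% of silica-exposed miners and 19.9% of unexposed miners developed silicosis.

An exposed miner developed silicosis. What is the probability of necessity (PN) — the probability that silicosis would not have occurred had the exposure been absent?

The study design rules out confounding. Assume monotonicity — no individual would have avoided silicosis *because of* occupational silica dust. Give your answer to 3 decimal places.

p₁ = 0.67, p₀ = 0.199.
Under exogeneity and monotonicity, PN = (p₁ − p₀) / p₁.
PN = (0.67 − 0.199) / 0.67 = 0.471 / 0.67 ≈ 0.7030

PN ≈ 0.703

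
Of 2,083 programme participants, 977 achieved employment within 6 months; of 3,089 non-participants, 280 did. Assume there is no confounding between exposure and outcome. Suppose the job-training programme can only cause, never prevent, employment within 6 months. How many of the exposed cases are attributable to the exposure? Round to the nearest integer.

p₁ = P(outcome | exposed) = 977/2083 = 0.46904
p₀ = P(outcome | unexposed) = 280/3089 = 0.090644
PN = (p₁ − p₀)/p₁ = (0.46904 − 0.090644) / 0.46904 ≈ 0.80674.
Attributable cases ≈ PN × (exposed cases) = 0.80674 × 977 ≈ 788.19.

about 788 cases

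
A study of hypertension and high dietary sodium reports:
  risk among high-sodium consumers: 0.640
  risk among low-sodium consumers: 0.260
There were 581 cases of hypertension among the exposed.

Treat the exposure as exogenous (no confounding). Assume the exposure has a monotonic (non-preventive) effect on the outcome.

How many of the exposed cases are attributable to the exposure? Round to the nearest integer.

about 345 cases

Let p₁ = 0.64, p₀ = 0.26.
PN = (p₁ − p₀)/p₁ = (0.64 − 0.26) / 0.64 ≈ 0.59375.
Attributable cases ≈ PN × (exposed cases) = 0.59375 × 581 ≈ 344.97.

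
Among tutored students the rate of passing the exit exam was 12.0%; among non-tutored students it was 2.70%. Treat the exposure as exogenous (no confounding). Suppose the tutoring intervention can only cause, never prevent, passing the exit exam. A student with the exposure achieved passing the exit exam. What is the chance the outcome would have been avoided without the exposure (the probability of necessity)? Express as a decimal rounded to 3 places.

PN ≈ 0.775

p₁ = 0.12, p₀ = 0.027.
Under exogeneity and monotonicity, PN = (p₁ − p₀) / p₁.
PN = (0.12 − 0.027) / 0.12 = 0.093 / 0.12 ≈ 0.7750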